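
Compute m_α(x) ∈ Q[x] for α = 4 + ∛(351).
m_α(x) = x^3 - 12x^2 + 48x - 415

Set β = α - 4 = ∛(351), so β^3 = 351. Then (α - 4)^3 - 351 = 0, i.e. α is a root of g(x) = (x - 4)^3 - 351 = x^3 - 12x^2 + 48x - 415. Since g(x) = h(x - 4) where h(x) = x^3 - 351, and h is irreducible over Q (because 351 is not a perfect cube, so h has no rational root, and a monic cubic with no rational root is irreducible), g is also irreducible (irreducibility is preserved under the substitution x → x - 4). Hence m_α(x) = x^3 - 12x^2 + 48x - 415.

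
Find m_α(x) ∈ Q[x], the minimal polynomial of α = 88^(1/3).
m_α(x) = x^3 - 88

α satisfies α^3 = 88, so x^3 - 88 annihilates α. By the rational root test, a rational root p/q (in lowest terms) of x^3 - 88 would satisfy p^3 = 88 q^3, forcing q = 1 and p^3 = 88; but 88 is not a perfect cube, contradiction. A monic cubic over Q with no rational root is irreducible (any nontrivial factorization would include a linear factor). Hence x^3 - 88 is the minimal polynomial of α, and in particular [Q(α):Q] = 3.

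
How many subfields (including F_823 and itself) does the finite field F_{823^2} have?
F_{823^2} has 2 subfields

The subfields of F_{p^n} are exactly the fields F_{p^d} for d | n (each is the fixed field of the unique index-d subgroup of Gal(F_{p^n}/F_p) ≅ Z/nZ). The divisors of n = 2 are {1, 2}, giving 2 subfields: F_{823^1}, F_{823^2}.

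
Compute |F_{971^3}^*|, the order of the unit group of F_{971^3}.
|F_{971^3}^*| = 915498610

F_{971^3} has 971^3 = 915498611 elements; its multiplicative group consists of all nonzero elements, so |F_{971^3}^*| = 915498611 - 1 = 915498610. (It is cyclic since any finite subgroup of the multiplicative group of a field is cyclic.)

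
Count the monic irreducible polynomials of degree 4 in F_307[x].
There are 2220694938 monic irreducible polynomials of degree 4 over F_307

Each element of F_{307^4} that lies in no proper subfield is a root of exactly one monic irreducible of degree 4 over F_307, and each such polynomial has 4 distinct roots in F_{307^4}. By Möbius inversion the count is N_307(4) = (1/4) Σ_{d|4} μ(4/d) · 307^d = (1/4)(μ(4)·307^1 + μ(2)·307^2 + μ(1)·307^4) = 8882779752/4 = 2220694938.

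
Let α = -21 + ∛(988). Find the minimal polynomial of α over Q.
m_α(x) = x^3 + 63x^2 + 1323x + 8273

Set β = α + 21 = ∛(988), so β^3 = 988. Then (α + 21)^3 - 988 = 0, i.e. α is a root of g(x) = (x + 21)^3 - 988 = x^3 + 63x^2 + 1323x + 8273. Since g(x) = h(x + 21) where h(x) = x^3 - 988, and h is irreducible over Q (because 988 is not a perfect cube, so h has no rational root, and a monic cubic with no rational root is irreducible), g is also irreducible (irreducibility is preserved under the substitution x → x + 21). Hence m_α(x) = x^3 + 63x^2 + 1323x + 8273.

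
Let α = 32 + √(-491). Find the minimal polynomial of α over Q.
m_α(x) = x^2 - 64x + 1515

From α - 32 = √(-491), squaring gives (α - 32)^2 = -491, i.e. α^2 - 64α + 1024 = -491, so α^2 - 64α + 1515 = 0. The discriminant of x^2 - 64x + 1515 is (-64)^2 - 4·(1515) = 4096 - 6060 = -1964, and 4·(-491) is not a perfect square in Q since -491 is squarefree and ≠ 1. Hence x^2 - 64x + 1515 is irreducible over Q and is the minimal polynomial of α.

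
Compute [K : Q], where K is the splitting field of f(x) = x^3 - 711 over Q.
[K : Q] = 6

The roots of x^3 - 711 are ∛711, ω∛711, ω^2∛711 where ω = e^(2πi/3) is a primitive cube root of unity, so K = Q(∛711, ω). Now [Q(∛711):Q] = 3 (since 711 is not a perfect cube, x^3 - 711 is irreducible) and [Q(ω):Q] = 2. Both 2 and 3 divide [K:Q], and [K:Q] ≤ 3·2 = 6, so [K:Q] = 6. (Equivalently: Q(∛711) ⊂ R but ω ∉ R, so [K : Q(∛711)] = 2.)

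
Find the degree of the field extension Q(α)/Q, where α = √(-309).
[Q(α):Q] = 2

[Q(α):Q] equals the degree of the minimal polynomial of α. Here α^2 = -309 and x^2 + 309 is irreducible (d = -309 is squarefree, ≠ 1, hence not a square), so deg(m_α) = 2. Thus [Q(α):Q] = 2.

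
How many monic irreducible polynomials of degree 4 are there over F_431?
There are 8626740840 monic irreducible polynomials of degree 4 over F_431

Each element of F_{431^4} that lies in no proper subfield is a root of exactly one monic irreducible of degree 4 over F_431, and each such polynomial has 4 distinct roots in F_{431^4}. By Möbius inversion the count is N_431(4) = (1/4) Σ_{d|4} μ(4/d) · 431^d = (1/4)(μ(4)·431^1 + μ(2)·431^2 + μ(1)·431^4) = 34506963360/4 = 8626740840.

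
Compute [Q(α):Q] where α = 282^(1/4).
[Q(α):Q] = 4

α is a root of x^4 - 282. By Eisenstein's criterion at the prime p = 2 (which divides the constant term 282 but p^2 = 4 does not, since 282 is squarefree), x^4 - 282 is irreducible over Q. Hence [Q(α):Q] = 4.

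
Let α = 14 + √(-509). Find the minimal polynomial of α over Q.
m_α(x) = x^2 - 28x + 705

From α - 14 = √(-509), squaring gives (α - 14)^2 = -509, i.e. α^2 - 28α + 196 = -509, so α^2 - 28α + 705 = 0. The discriminant of x^2 - 28x + 705 is (-28)^2 - 4·(705) = 784 - 2820 = -2036, and 4·(-509) is not a perfect square in Q since -509 is squarefree and ≠ 1. Hence x^2 - 28x + 705 is irreducible over Q and is the minimal polynomial of α.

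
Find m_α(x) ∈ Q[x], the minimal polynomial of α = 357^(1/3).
m_α(x) = x^3 - 357

α satisfies α^3 = 357, so x^3 - 357 annihilates α. By the rational root test, a rational root p/q (in lowest terms) of x^3 - 357 would satisfy p^3 = 357 q^3, forcing q = 1 and p^3 = 357; but 357 is not a perfect cube, contradiction. A monic cubic over Q with no rational root is irreducible (any nontrivial factorization would include a linear factor). Hence x^3 - 357 is the minimal polynomial of α, and in particular [Q(α):Q] = 3.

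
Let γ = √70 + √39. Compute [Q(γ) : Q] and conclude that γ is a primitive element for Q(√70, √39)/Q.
[Q(γ) : Q] = 4 (equivalently, Q(γ) = Q(√70, √39))

Obviously Q(γ) ⊆ Q(√70, √39), and [Q(√70, √39):Q] = 4 (since 70, 39 are distinct squarefree integers > 1 with 2730 not a perfect square). To show equality we compute the minimal polynomial of γ. From γ = √70 + √39: γ^2 = 70 + 2√(2730) + 39 = 109 + 2√(2730), so γ^2 - 109 = 2√(2730); squaring, (γ^2 - 109)^2 = 4·2730, i.e. γ^4 - 218γ^2 + 11881 - 10920 = 0, i.e. γ^4 - 218γ^2 + 961 = 0. So γ is a root of x^4 - 218x^2 + 961. This polynomial is irreducible over Q: it has no rational root (each ±√70 ± √39 is irrational), and any factorization into two quadratics over Q would force √(2730) ∈ Q (pairing opposite roots) or √70, √39 ∈ Q (other pairings), all impossible. Hence [Q(γ):Q] = 4 = [Q(√70, √39):Q], so Q(γ) = Q(√70, √39).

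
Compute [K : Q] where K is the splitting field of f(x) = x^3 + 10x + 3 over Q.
[K : Q] = 6

By the rational root test, any rational root of the monic integer polynomial f(x) = x^3 + 10x + 3 must be an integer dividing the constant term 3, i.e. one of ±{1, 3}. Evaluating: f(1) = 14, f(-1) = -8, f(3) = 60, f(-3) = -54; none is 0, so f has no rational root and is therefore irreducible over Q (a cubic with no linear factor over a field is irreducible). For an irreducible cubic, the Galois group is A_3 or S_3 according as the discriminant disc(f) = -4a^3 - 27b^2 = -4·(10)^3 - 27·(3)^2 = -4243 is or is not a square in Q. Here disc(f) = -4243 is not a perfect square in Q, so the Galois group of f over Q is not contained in A_3 and must be all of S_3. The splitting field has degree |S_3| = 6 over Q, so [K : Q] = 6.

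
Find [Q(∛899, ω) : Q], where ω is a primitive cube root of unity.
[Q(∛899, ω) : Q] = 6

[Q(∛899):Q] = 3 (min poly x^3 - 899, irreducible since 899 is not a perfect cube). [Q(ω):Q] = 2 (min poly x^2 + x + 1). Since Q(∛899) ⊂ R and ω ∉ R, we have ω ∉ Q(∛899), so x^2 + x + 1 remains irreducible over Q(∛899) and [Q(∛899, ω) : Q(∛899)] = 2. By the tower law, [Q(∛899, ω) : Q] = 3 · 2 = 6. (In fact Q(∛899, ω) is the splitting field of x^3 - 899 over Q.)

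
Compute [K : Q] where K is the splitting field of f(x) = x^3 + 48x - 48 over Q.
[K : Q] = 6

By the rational root test, any rational root of the monic integer polynomial f(x) = x^3 + 48x - 48 must be an integer dividing the constant term -48, i.e. one of ±{1, 2, 3, 4, 6, 8, 12, 16, 24, 48}. Evaluating: f(1) = 1, f(-1) = -97, f(2) = 56, f(-2) = -152, f(3) = 123, f(-3) = -219, f(4) = 208, f(-4) = -304, f(6) = 456, f(-6) = -552, f(8) = 848, f(-8) = -944, f(12) = 2256, f(-12) = -2352, f(16) = 4816, f(-16) = -4912, f(24) = 14928, f(-24) = -15024, f(48) = 112848, f(-48) = -112944; none is 0, so f has no rational root and is therefore irreducible over Q (a cubic with no linear factor over a field is irreducible). For an irreducible cubic, the Galois group is A_3 or S_3 according as the discriminant disc(f) = -4a^3 - 27b^2 = -4·(48)^3 - 27·(-48)^2 = -504576 is or is not a square in Q. Here disc(f) = -504576 is not a perfect square in Q, so the Galois group of f over Q is not contained in A_3 and must be all of S_3. The splitting field has degree |S_3| = 6 over Q, so [K : Q] = 6.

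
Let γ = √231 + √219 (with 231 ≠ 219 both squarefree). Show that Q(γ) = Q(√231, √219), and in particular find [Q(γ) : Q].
[Q(γ) : Q] = 4 (equivalently, Q(γ) = Q(√231, √219))

Obviously Q(γ) ⊆ Q(√231, √219), and [Q(√231, √219):Q] = 4 (since 231, 219 are distinct squarefree integers > 1 with 50589 not a perfect square). To show equality we compute the minimal polynomial of γ. From γ = √231 + √219: γ^2 = 231 + 2√(50589) + 219 = 450 + 2√(50589), so γ^2 - 450 = 2√(50589); squaring, (γ^2 - 450)^2 = 4·50589, i.e. γ^4 - 900γ^2 + 202500 - 202356 = 0, i.e. γ^4 - 900γ^2 + 144 = 0. So γ is a root of x^4 - 900x^2 + 144. This polynomial is irreducible over Q: it has no rational root (each ±√231 ± √219 is irrational), and any factorization into two quadratics over Q would force √(50589) ∈ Q (pairing opposite roots) or √231, √219 ∈ Q (other pairings), all impossible. Hence [Q(γ):Q] = 4 = [Q(√231, √219):Q], so Q(γ) = Q(√231, √219).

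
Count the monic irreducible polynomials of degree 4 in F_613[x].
There are 35300491398 monic irreducible polynomials of degree 4 over F_613

Each element of F_{613^4} that lies in no proper subfield is a root of exactly one monic irreducible of degree 4 over F_613, and each such polynomial has 4 distinct roots in F_{613^4}. By Möbius inversion the count is N_613(4) = (1/4) Σ_{d|4} μ(4/d) · 613^d = (1/4)(μ(4)·613^1 + μ(2)·613^2 + μ(1)·613^4) = 141201965592/4 = 35300491398.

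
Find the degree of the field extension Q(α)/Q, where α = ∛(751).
[Q(α):Q] = 3

The minimal polynomial of α is x^3 - 751, irreducible over Q since 751 is not a perfect cube (so x^3 - 751 has no rational root). Hence [Q(α):Q] = deg(m_α) = 3.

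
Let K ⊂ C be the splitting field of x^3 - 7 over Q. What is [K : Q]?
[K : Q] = 6

The roots of x^3 - 7 are ∛7, ω∛7, ω^2∛7 where ω = e^(2πi/3) is a primitive cube root of unity, so K = Q(∛7, ω). Now [Q(∛7):Q] = 3 (since 7 is not a perfect cube, x^3 - 7 is irreducible) and [Q(ω):Q] = 2. Both 2 and 3 divide [K:Q], and [K:Q] ≤ 3·2 = 6, so [K:Q] = 6. (Equivalently: Q(∛7) ⊂ R but ω ∉ R, so [K : Q(∛7)] = 2.)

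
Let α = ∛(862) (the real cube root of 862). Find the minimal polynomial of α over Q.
m_α(x) = x^3 - 862

α satisfies α^3 = 862, so x^3 - 862 annihilates α. By the rational root test, a rational root p/q (in lowest terms) of x^3 - 862 would satisfy p^3 = 862 q^3, forcing q = 1 and p^3 = 862; but 862 is not a perfect cube, contradiction. A monic cubic over Q with no rational root is irreducible (any nontrivial factorization would include a linear factor). Hence x^3 - 862 is the minimal polynomial of α, and in particular [Q(α):Q] = 3.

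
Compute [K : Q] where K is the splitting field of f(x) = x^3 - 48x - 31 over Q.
[K : Q] = 6

By the rational root test, any rational root of the monic integer polynomial f(x) = x^3 - 48x - 31 must be an integer dividing the constant term -31, i.e. one of ±{1, 31}. Evaluating: f(1) = -78, f(-1) = 16, f(31) = 28272, f(-31) = -28334; none is 0, so f has no rational root and is therefore irreducible over Q (a cubic with no linear factor over a field is irreducible). For an irreducible cubic, the Galois group is A_3 or S_3 according as the discriminant disc(f) = -4a^3 - 27b^2 = -4·(-48)^3 - 27·(-31)^2 = 416421 is or is not a square in Q. Here disc(f) = 416421 is not a perfect square in Q, so the Galois group of f over Q is not contained in A_3 and must be all of S_3. The splitting field has degree |S_3| = 6 over Q, so [K : Q] = 6.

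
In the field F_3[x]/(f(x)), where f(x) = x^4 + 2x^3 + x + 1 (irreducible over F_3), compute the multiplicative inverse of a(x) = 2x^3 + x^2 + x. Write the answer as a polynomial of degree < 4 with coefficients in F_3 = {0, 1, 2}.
a(x)^(-1) ≡ x^2 + x + 1 (mod f(x))

Since f is irreducible over F_3, F_3[x]/(f) is a field and a(x) ≠ 0 has an inverse. Apply the extended Euclidean algorithm to f(x) and a(x) in F_3[x]: f(x) = (2x)·a(x) + (x^2 + x + 1);  a(x) = (2x + 2)·(x^2 + x + 1) + (1). The last nonzero remainder is the constant 1 = gcd(f, a) in F_3. Back-substituting through the division chain expresses 1 = s(x)·a(x) + t(x)·f(x) with s(x) ≡ x^2 + x + 1 (mod f), so a(x)^(-1) ≡ s(x) = x^2 + x + 1 (mod f). Check: (2x^3 + x^2 + x)·(x^2 + x + 1) = 2x^5 + x^3 + 2x^2 + x ≡ 1 (mod x^4 + 2x^3 + x + 1).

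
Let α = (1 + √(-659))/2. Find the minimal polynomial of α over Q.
m_α(x) = x^2 - x + 165

From 2α - 1 = √(-659), squaring gives (2α - 1)^2 = -659, i.e. 4α^2 - 4α + 1 = -659, so α^2 - α + (1 + 659)/4 = 0. Since -659 ≡ 1 (mod 4), (1 + 659)/4 = 165 ∈ Z. The polynomial x^2 - x + 165 has discriminant 1 - 4·(165) = -659, which is not a perfect square in Q (d = -659 is squarefree and ≠ 1), so x^2 - x + 165 is irreducible over Q. It is the minimal polynomial of α.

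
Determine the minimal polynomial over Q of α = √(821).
m_α(x) = x^2 - 821

α satisfies α^2 - 821 = 0, so x^2 - 821 annihilates α. Since d = 821 is squarefree and ≠ 1, it is not a perfect square in Q, so x^2 - 821 has no rational root and is therefore irreducible over Q (a degree-2 polynomial over a field is irreducible iff it has no root). Hence m_α(x) = x^2 - 821.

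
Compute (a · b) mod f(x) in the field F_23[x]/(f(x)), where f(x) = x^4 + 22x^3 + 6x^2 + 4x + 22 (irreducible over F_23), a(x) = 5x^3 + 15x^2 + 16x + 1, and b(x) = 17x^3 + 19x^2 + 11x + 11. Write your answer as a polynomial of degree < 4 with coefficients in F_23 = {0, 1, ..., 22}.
a · b ≡ 14x^3 + 14x^2 + 15x + 19 (mod f(x))

Multiply in F_23[x]: a(x)·b(x) = (5x^3 + 15x^2 + 16x + 1)·(17x^3 + 19x^2 + 11x + 11) = 16x^6 + 5x^5 + 14x^4 + 12x^3 + 15x^2 + 3x + 11. This has degree ≥ 4, so divide by f(x) over F_23: 16x^6 + 5x^5 + 14x^4 + 12x^3 + 15x^2 + 3x + 11 = (16x^2 + 21x + 8)·(x^4 + 22x^3 + 6x^2 + 4x + 22) + (14x^3 + 14x^2 + 15x + 19). Hence a·b ≡ 14x^3 + 14x^2 + 15x + 19 (mod f). (F_23[x]/(f) is a field with 23^4 = 279841 elements since f is irreducible of degree 4.)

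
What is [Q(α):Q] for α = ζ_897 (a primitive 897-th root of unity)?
[Q(α):Q] = 528

The minimal polynomial of ζ_897 over Q is the 897-th cyclotomic polynomial Φ_897(x), which is irreducible over Q and has degree φ(897) = 528. Hence [Q(α):Q] = φ(897) = 528.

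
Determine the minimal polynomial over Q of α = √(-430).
m_α(x) = x^2 + 430

α satisfies α^2 + 430 = 0, so x^2 + 430 annihilates α. Since d = -430 is squarefree and ≠ 1, it is not a perfect square in Q, so x^2 + 430 has no rational root and is therefore irreducible over Q (a degree-2 polynomial over a field is irreducible iff it has no root). Hence m_α(x) = x^2 + 430.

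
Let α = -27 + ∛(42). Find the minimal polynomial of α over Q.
m_α(x) = x^3 + 81x^2 + 2187x + 19641

Set β = α + 27 = ∛(42), so β^3 = 42. Then (α + 27)^3 - 42 = 0, i.e. α is a root of g(x) = (x + 27)^3 - 42 = x^3 + 81x^2 + 2187x + 19641. Since g(x) = h(x + 27) where h(x) = x^3 - 42, and h is irreducible over Q (because 42 is not a perfect cube, so h has no rational root, and a monic cubic with no rational root is irreducible), g is also irreducible (irreducibility is preserved under the substitution x → x + 27). Hence m_α(x) = x^3 + 81x^2 + 2187x + 19641.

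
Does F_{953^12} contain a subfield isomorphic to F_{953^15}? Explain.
No: F_{953^15} is not a subfield of F_{953^12}

F_{p^m} embeds in F_{p^n} iff m | n. Here 15 ∤ 12 (since 12 = 0·15 + 12 with remainder 12 ≠ 0), so F_{953^15} is not a subfield of F_{953^12}. Equivalently: if it were, the tower law would give 15 = [F_{953^15}:F_953] dividing [F_{953^12}:F_953] = 12, contradiction.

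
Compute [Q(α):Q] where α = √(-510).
[Q(α):Q] = 2

[Q(α):Q] equals the degree of the minimal polynomial of α. Here α^2 = -510 and x^2 + 510 is irreducible (d = -510 is squarefree, ≠ 1, hence not a square), so deg(m_α) = 2. Thus [Q(α):Q] = 2.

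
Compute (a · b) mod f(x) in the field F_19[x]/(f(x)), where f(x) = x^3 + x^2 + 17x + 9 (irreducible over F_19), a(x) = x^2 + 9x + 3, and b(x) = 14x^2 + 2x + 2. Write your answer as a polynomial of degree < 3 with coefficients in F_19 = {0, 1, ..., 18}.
a · b ≡ 14x^2 + 12x + 6 (mod f(x))

Multiply in F_19[x]: a(x)·b(x) = (x^2 + 9x + 3)·(14x^2 + 2x + 2) = 14x^4 + 14x^3 + 5x^2 + 5x + 6. This has degree ≥ 3, so divide by f(x) over F_19: 14x^4 + 14x^3 + 5x^2 + 5x + 6 = (14x)·(x^3 + x^2 + 17x + 9) + (14x^2 + 12x + 6). Hence a·b ≡ 14x^2 + 12x + 6 (mod f). (F_19[x]/(f) is a field with 19^3 = 6859 elements since f is irreducible of degree 3.)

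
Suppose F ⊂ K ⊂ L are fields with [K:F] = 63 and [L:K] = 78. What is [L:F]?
[L:F] = 4914

The tower law says that for any tower of field extensions F ⊂ K ⊂ L with finite degrees, [L:F] = [L:K] · [K:F]. Here this gives [L:F] = 78 · 63 = 4914.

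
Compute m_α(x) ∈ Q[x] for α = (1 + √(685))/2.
m_α(x) = x^2 - x - 171

From 2α - 1 = √(685), squaring gives (2α - 1)^2 = 685, i.e. 4α^2 - 4α + 1 = 685, so α^2 - α + (1 - 685)/4 = 0. Since 685 ≡ 1 (mod 4), (1 - 685)/4 = -171 ∈ Z. The polynomial x^2 - x - 171 has discriminant 1 - 4·(-171) = 685, which is not a perfect square in Q (d = 685 is squarefree and ≠ 1), so x^2 - x - 171 is irreducible over Q. It is the minimal polynomial of α.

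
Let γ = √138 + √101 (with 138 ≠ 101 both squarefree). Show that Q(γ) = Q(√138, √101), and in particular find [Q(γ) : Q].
[Q(γ) : Q] = 4 (equivalently, Q(γ) = Q(√138, √101))

Obviously Q(γ) ⊆ Q(√138, √101), and [Q(√138, √101):Q] = 4 (since 138, 101 are distinct squarefree integers > 1 with 13938 not a perfect square). To show equality we compute the minimal polynomial of γ. From γ = √138 + √101: γ^2 = 138 + 2√(13938) + 101 = 239 + 2√(13938), so γ^2 - 239 = 2√(13938); squaring, (γ^2 - 239)^2 = 4·13938, i.e. γ^4 - 478γ^2 + 57121 - 55752 = 0, i.e. γ^4 - 478γ^2 + 1369 = 0. So γ is a root of x^4 - 478x^2 + 1369. This polynomial is irreducible over Q: it has no rational root (each ±√138 ± √101 is irrational), and any factorization into two quadratics over Q would force √(13938) ∈ Q (pairing opposite roots) or √138, √101 ∈ Q (other pairings), all impossible. Hence [Q(γ):Q] = 4 = [Q(√138, √101):Q], so Q(γ) = Q(√138, √101).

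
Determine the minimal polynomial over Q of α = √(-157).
m_α(x) = x^2 + 157

α satisfies α^2 + 157 = 0, so x^2 + 157 annihilates α. Since d = -157 is squarefree and ≠ 1, it is not a perfect square in Q, so x^2 + 157 has no rational root and is therefore irreducible over Q (a degree-2 polynomial over a field is irreducible iff it has no root). Hence m_α(x) = x^2 + 157.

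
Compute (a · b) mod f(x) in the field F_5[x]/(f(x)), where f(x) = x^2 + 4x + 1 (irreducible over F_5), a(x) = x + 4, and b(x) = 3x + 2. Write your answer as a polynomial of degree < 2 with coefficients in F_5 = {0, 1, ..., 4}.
a · b ≡ 2x (mod f(x))

Multiply in F_5[x]: a(x)·b(x) = (x + 4)·(3x + 2) = 3x^2 + 4x + 3. This has degree ≥ 2, so divide by f(x) over F_5: 3x^2 + 4x + 3 = (3)·(x^2 + 4x + 1) + (2x). Hence a·b ≡ 2x (mod f). (F_5[x]/(f) is a field with 5^2 = 25 elements since f is irreducible of degree 2.)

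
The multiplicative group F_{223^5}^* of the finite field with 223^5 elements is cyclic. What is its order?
|F_{223^5}^*| = 551473077342

F_{223^5} has 223^5 = 551473077343 elements; its multiplicative group consists of all nonzero elements, so |F_{223^5}^*| = 551473077343 - 1 = 551473077342. (It is cyclic since any finite subgroup of the multiplicative group of a field is cyclic.)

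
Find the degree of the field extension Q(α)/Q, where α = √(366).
[Q(α):Q] = 2

[Q(α):Q] equals the degree of the minimal polynomial of α. Here α^2 = 366 and x^2 - 366 is irreducible (d = 366 is squarefree, ≠ 1, hence not a square), so deg(m_α) = 2. Thus [Q(α):Q] = 2.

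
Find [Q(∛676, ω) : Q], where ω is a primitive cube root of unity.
[Q(∛676, ω) : Q] = 6

[Q(∛676):Q] = 3 (min poly x^3 - 676, irreducible since 676 is not a perfect cube). [Q(ω):Q] = 2 (min poly x^2 + x + 1). Since Q(∛676) ⊂ R and ω ∉ R, we have ω ∉ Q(∛676), so x^2 + x + 1 remains irreducible over Q(∛676) and [Q(∛676, ω) : Q(∛676)] = 2. By the tower law, [Q(∛676, ω) : Q] = 3 · 2 = 6. (In fact Q(∛676, ω) is the splitting field of x^3 - 676 over Q.)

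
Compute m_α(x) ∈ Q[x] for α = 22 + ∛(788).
m_α(x) = x^3 - 66x^2 + 1452x - 11436

Set β = α - 22 = ∛(788), so β^3 = 788. Then (α - 22)^3 - 788 = 0, i.e. α is a root of g(x) = (x - 22)^3 - 788 = x^3 - 66x^2 + 1452x - 11436. Since g(x) = h(x - 22) where h(x) = x^3 - 788, and h is irreducible over Q (because 788 is not a perfect cube, so h has no rational root, and a monic cubic with no rational root is irreducible), g is also irreducible (irreducibility is preserved under the substitution x → x - 22). Hence m_α(x) = x^3 - 66x^2 + 1452x - 11436.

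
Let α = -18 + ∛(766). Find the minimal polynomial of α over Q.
m_α(x) = x^3 + 54x^2 + 972x + 5066

Set β = α + 18 = ∛(766), so β^3 = 766. Then (α + 18)^3 - 766 = 0, i.e. α is a root of g(x) = (x + 18)^3 - 766 = x^3 + 54x^2 + 972x + 5066. Since g(x) = h(x + 18) where h(x) = x^3 - 766, and h is irreducible over Q (because 766 is not a perfect cube, so h has no rational root, and a monic cubic with no rational root is irreducible), g is also irreducible (irreducibility is preserved under the substitution x → x + 18). Hence m_α(x) = x^3 + 54x^2 + 972x + 5066.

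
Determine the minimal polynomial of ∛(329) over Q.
m_α(x) = x^3 - 329

α satisfies α^3 = 329, so x^3 - 329 annihilates α. By the rational root test, a rational root p/q (in lowest terms) of x^3 - 329 would satisfy p^3 = 329 q^3, forcing q = 1 and p^3 = 329; but 329 is not a perfect cube, contradiction. A monic cubic over Q with no rational root is irreducible (any nontrivial factorization would include a linear factor). Hence x^3 - 329 is the minimal polynomial of α, and in particular [Q(α):Q] = 3.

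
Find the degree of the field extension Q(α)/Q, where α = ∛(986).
[Q(α):Q] = 3

The minimal polynomial of α is x^3 - 986, irreducible over Q since 986 is not a perfect cube (so x^3 - 986 has no rational root). Hence [Q(α):Q] = deg(m_α) = 3.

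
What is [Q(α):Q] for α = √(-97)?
[Q(α):Q] = 2

[Q(α):Q] equals the degree of the minimal polynomial of α. Here α^2 = -97 and x^2 + 97 is irreducible (d = -97 is squarefree, ≠ 1, hence not a square), so deg(m_α) = 2. Thus [Q(α):Q] = 2.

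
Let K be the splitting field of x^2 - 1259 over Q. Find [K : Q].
[K : Q] = 2

f(x) = x^2 - 1259 factors as (x - √1259)(x + √1259). The splitting field is K = Q(√1259). Since 1259 is squarefree and > 1, it is not a perfect square, so x^2 - 1259 is irreducible over Q and [Q(√1259) : Q] = 2. Hence [K : Q] = 2.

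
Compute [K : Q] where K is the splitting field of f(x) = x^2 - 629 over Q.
[K : Q] = 2

f(x) = x^2 - 629 factors as (x - √629)(x + √629). The splitting field is K = Q(√629). Since 629 is squarefree and > 1, it is not a perfect square, so x^2 - 629 is irreducible over Q and [Q(√629) : Q] = 2. Hence [K : Q] = 2.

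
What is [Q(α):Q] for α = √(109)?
[Q(α):Q] = 2

[Q(α):Q] equals the degree of the minimal polynomial of α. Here α^2 = 109 and x^2 - 109 is irreducible (d = 109 is squarefree, ≠ 1, hence not a square), so deg(m_α) = 2. Thus [Q(α):Q] = 2.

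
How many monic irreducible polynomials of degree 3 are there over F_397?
There are 20856792 monic irreducible polynomials of degree 3 over F_397

Each element of F_{397^3} that lies in no proper subfield is a root of exactly one monic irreducible of degree 3 over F_397, and each such polynomial has 3 distinct roots in F_{397^3}. By Möbius inversion the count is N_397(3) = (1/3) Σ_{d|3} μ(3/d) · 397^d = (1/3)(μ(3)·397^1 + μ(1)·397^3) = 62570376/3 = 20856792.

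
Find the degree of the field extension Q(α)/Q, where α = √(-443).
[Q(α):Q] = 2

[Q(α):Q] equals the degree of the minimal polynomial of α. Here α^2 = -443 and x^2 + 443 is irreducible (d = -443 is squarefree, ≠ 1, hence not a square), so deg(m_α) = 2. Thus [Q(α):Q] = 2.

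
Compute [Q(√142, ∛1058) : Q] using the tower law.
[Q(√142, ∛1058) : Q] = 6

Let L = Q(√142, ∛1058). Since Q(√142) ⊂ L and [Q(√142):Q] = 2, the tower law gives 2 | [L:Q]. Likewise Q(∛1058) ⊂ L with [Q(∛1058):Q] = 3 (because 1058 is not a perfect cube), so 3 | [L:Q]. As gcd(2,3) = 1, [L:Q] is divisible by 6. Conversely L is generated over Q by √142 and ∛1058, so [L:Q] ≤ 2·3 = 6. Therefore [Q(√142, ∛1058) : Q] = 6.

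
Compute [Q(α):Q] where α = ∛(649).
[Q(α):Q] = 3

The minimal polynomial of α is x^3 - 649, irreducible over Q since 649 is not a perfect cube (so x^3 - 649 has no rational root). Hence [Q(α):Q] = deg(m_α) = 3.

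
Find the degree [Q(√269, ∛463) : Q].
[Q(√269, ∛463) : Q] = 6

Let L = Q(√269, ∛463). Since Q(√269) ⊂ L and [Q(√269):Q] = 2, the tower law gives 2 | [L:Q]. Likewise Q(∛463) ⊂ L with [Q(∛463):Q] = 3 (because 463 is not a perfect cube), so 3 | [L:Q]. As gcd(2,3) = 1, [L:Q] is divisible by 6. Conversely L is generated over Q by √269 and ∛463, so [L:Q] ≤ 2·3 = 6. Therefore [Q(√269, ∛463) : Q] = 6.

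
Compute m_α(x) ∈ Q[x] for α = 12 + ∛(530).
m_α(x) = x^3 - 36x^2 + 432x - 2258

Set β = α - 12 = ∛(530), so β^3 = 530. Then (α - 12)^3 - 530 = 0, i.e. α is a root of g(x) = (x - 12)^3 - 530 = x^3 - 36x^2 + 432x - 2258. Since g(x) = h(x - 12) where h(x) = x^3 - 530, and h is irreducible over Q (because 530 is not a perfect cube, so h has no rational root, and a monic cubic with no rational root is irreducible), g is also irreducible (irreducibility is preserved under the substitution x → x - 12). Hence m_α(x) = x^3 - 36x^2 + 432x - 2258.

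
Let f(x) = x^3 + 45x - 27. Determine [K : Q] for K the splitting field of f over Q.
[K : Q] = 6

By the rational root test, any rational root of the monic integer polynomial f(x) = x^3 + 45x - 27 must be an integer dividing the constant term -27, i.e. one of ±{1, 3, 9, 27}. Evaluating: f(1) = 19, f(-1) = -73, f(3) = 135, f(-3) = -189, f(9) = 1107, f(-9) = -1161, f(27) = 20871, f(-27) = -20925; none is 0, so f has no rational root and is therefore irreducible over Q (a cubic with no linear factor over a field is irreducible). For an irreducible cubic, the Galois group is A_3 or S_3 according as the discriminant disc(f) = -4a^3 - 27b^2 = -4·(45)^3 - 27·(-27)^2 = -384183 is or is not a square in Q. Here disc(f) = -384183 is not a perfect square in Q, so the Galois group of f over Q is not contained in A_3 and must be all of S_3. The splitting field has degree |S_3| = 6 over Q, so [K : Q] = 6.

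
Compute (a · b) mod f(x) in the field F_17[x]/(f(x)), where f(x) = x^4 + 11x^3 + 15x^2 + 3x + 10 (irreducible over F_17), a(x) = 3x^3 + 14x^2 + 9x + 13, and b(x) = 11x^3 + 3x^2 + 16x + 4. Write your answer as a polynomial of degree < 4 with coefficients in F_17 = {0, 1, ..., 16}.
a · b ≡ 13x^2 + 13x + 16 (mod f(x))

Multiply in F_17[x]: a(x)·b(x) = (3x^3 + 14x^2 + 9x + 13)·(11x^3 + 3x^2 + 16x + 4) = 16x^6 + 10x^5 + 2x^4 + 15x^3 + x^2 + 6x + 1. This has degree ≥ 4, so divide by f(x) over F_17: 16x^6 + 10x^5 + 2x^4 + 15x^3 + x^2 + 6x + 1 = (16x^2 + 4x + 7)·(x^4 + 11x^3 + 15x^2 + 3x + 10) + (13x^2 + 13x + 16). Hence a·b ≡ 13x^2 + 13x + 16 (mod f). (F_17[x]/(f) is a field with 17^4 = 83521 elements since f is irreducible of degree 4.)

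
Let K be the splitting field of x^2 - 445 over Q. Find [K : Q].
[K : Q] = 2

f(x) = x^2 - 445 factors as (x - √445)(x + √445). The splitting field is K = Q(√445). Since 445 is squarefree and > 1, it is not a perfect square, so x^2 - 445 is irreducible over Q and [Q(√445) : Q] = 2. Hence [K : Q] = 2.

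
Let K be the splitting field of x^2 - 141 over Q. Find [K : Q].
[K : Q] = 2

f(x) = x^2 - 141 factors as (x - √141)(x + √141). The splitting field is K = Q(√141). Since 141 is squarefree and > 1, it is not a perfect square, so x^2 - 141 is irreducible over Q and [Q(√141) : Q] = 2. Hence [K : Q] = 2.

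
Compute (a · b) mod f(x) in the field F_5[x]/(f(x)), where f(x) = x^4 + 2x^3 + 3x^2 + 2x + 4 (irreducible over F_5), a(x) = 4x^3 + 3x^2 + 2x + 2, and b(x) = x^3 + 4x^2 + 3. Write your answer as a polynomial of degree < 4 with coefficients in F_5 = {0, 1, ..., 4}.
a · b ≡ x^3 + 4x^2 + 2x + 1 (mod f(x))

Multiply in F_5[x]: a(x)·b(x) = (4x^3 + 3x^2 + 2x + 2)·(x^3 + 4x^2 + 3) = 4x^6 + 4x^5 + 4x^4 + 2x^3 + 2x^2 + x + 1. This has degree ≥ 4, so divide by f(x) over F_5: 4x^6 + 4x^5 + 4x^4 + 2x^3 + 2x^2 + x + 1 = (4x^2 + x)·(x^4 + 2x^3 + 3x^2 + 2x + 4) + (x^3 + 4x^2 + 2x + 1). Hence a·b ≡ x^3 + 4x^2 + 2x + 1 (mod f). (F_5[x]/(f) is a field with 5^4 = 625 elements since f is irreducible of degree 4.)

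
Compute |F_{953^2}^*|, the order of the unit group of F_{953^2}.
|F_{953^2}^*| = 908208

F_{953^2} has 953^2 = 908209 elements; its multiplicative group consists of all nonzero elements, so |F_{953^2}^*| = 908209 - 1 = 908208. (It is cyclic since any finite subgroup of the multiplicative group of a field is cyclic.)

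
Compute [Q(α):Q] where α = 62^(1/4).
[Q(α):Q] = 4

α is a root of x^4 - 62. By Eisenstein's criterion at the prime p = 2 (which divides the constant term 62 but p^2 = 4 does not, since 62 is squarefree), x^4 - 62 is irreducible over Q. Hence [Q(α):Q] = 4.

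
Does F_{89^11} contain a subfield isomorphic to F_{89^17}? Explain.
No: F_{89^17} is not a subfield of F_{89^11}

F_{p^m} embeds in F_{p^n} iff m | n. Here 17 ∤ 11 (since 11 = 0·17 + 11 with remainder 11 ≠ 0), so F_{89^17} is not a subfield of F_{89^11}. Equivalently: if it were, the tower law would give 17 = [F_{89^17}:F_89] dividing [F_{89^11}:F_89] = 11, contradiction.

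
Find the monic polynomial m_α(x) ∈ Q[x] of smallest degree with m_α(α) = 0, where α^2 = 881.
m_α(x) = x^2 - 881

α satisfies α^2 - 881 = 0, so x^2 - 881 annihilates α. Since d = 881 is squarefree and ≠ 1, it is not a perfect square in Q, so x^2 - 881 has no rational root and is therefore irreducible over Q (a degree-2 polynomial over a field is irreducible iff it has no root). Hence m_α(x) = x^2 - 881.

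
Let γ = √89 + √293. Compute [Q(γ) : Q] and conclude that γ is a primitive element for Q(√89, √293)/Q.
[Q(γ) : Q] = 4 (equivalently, Q(γ) = Q(√89, √293))

Obviously Q(γ) ⊆ Q(√89, √293), and [Q(√89, √293):Q] = 4 (since 89, 293 are distinct squarefree integers > 1 with 26077 not a perfect square). To show equality we compute the minimal polynomial of γ. From γ = √89 + √293: γ^2 = 89 + 2√(26077) + 293 = 382 + 2√(26077), so γ^2 - 382 = 2√(26077); squaring, (γ^2 - 382)^2 = 4·26077, i.e. γ^4 - 764γ^2 + 145924 - 104308 = 0, i.e. γ^4 - 764γ^2 + 41616 = 0. So γ is a root of x^4 - 764x^2 + 41616. This polynomial is irreducible over Q: it has no rational root (each ±√89 ± √293 is irrational), and any factorization into two quadratics over Q would force √(26077) ∈ Q (pairing opposite roots) or √89, √293 ∈ Q (other pairings), all impossible. Hence [Q(γ):Q] = 4 = [Q(√89, √293):Q], so Q(γ) = Q(√89, √293).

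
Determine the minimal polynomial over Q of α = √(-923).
m_α(x) = x^2 + 923

α satisfies α^2 + 923 = 0, so x^2 + 923 annihilates α. Since d = -923 is squarefree and ≠ 1, it is not a perfect square in Q, so x^2 + 923 has no rational root and is therefore irreducible over Q (a degree-2 polynomial over a field is irreducible iff it has no root). Hence m_α(x) = x^2 + 923.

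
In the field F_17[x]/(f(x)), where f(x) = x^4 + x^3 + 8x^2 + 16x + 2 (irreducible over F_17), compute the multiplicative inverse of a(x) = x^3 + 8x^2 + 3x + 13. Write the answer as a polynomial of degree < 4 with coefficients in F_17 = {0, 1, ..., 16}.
a(x)^(-1) ≡ 2x^3 + 4x^2 + 15x + 3 (mod f(x))

Since f is irreducible over F_17, F_17[x]/(f) is a field and a(x) ≠ 0 has an inverse. Apply the extended Euclidean algorithm to f(x) and a(x) in F_17[x]: f(x) = (x + 10)·a(x) + (10x^2 + 7x + 8);  a(x) = (12x + 6)·(10x^2 + 7x + 8) + (x + 16);  (10x^2 + 7x + 8) = (10x)·(x + 16) + (8). The last nonzero remainder is the constant 8 = gcd(f, a) in F_17. Back-substituting through the division chain expresses 8 = s(x)·a(x) + t(x)·f(x) with s(x) ≡ 16x^3 + 15x^2 + x + 7 (mod f), so (16x^3 + 15x^2 + x + 7)·a(x) ≡ 8 (mod f). Multiplying by 8^(-1) ≡ 15 in F_17 gives a(x)^(-1) ≡ 15·(16x^3 + 15x^2 + x + 7) ≡ 2x^3 + 4x^2 + 15x + 3 (mod f). Check: (x^3 + 8x^2 + 3x + 13)·(2x^3 + 4x^2 + 15x + 3) = 2x^6 + 3x^5 + 2x^4 + 8x^3 + 2x^2 + 5 ≡ 1 (mod x^4 + x^3 + 8x^2 + 16x + 2).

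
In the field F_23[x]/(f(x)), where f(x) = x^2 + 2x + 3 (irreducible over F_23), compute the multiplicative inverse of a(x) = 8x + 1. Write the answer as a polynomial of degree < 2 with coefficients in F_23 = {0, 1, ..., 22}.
a(x)^(-1) ≡ 11x + 12 (mod f(x))

Since f is irreducible over F_23, F_23[x]/(f) is a field and a(x) ≠ 0 has an inverse. Apply the extended Euclidean algorithm to f(x) and a(x) in F_23[x]: f(x) = (3x + 20)·a(x) + (6). The last nonzero remainder is the constant 6 = gcd(f, a) in F_23. Back-substituting through the division chain expresses 6 = s(x)·a(x) + t(x)·f(x) with s(x) ≡ 20x + 3 (mod f), so (20x + 3)·a(x) ≡ 6 (mod f). Multiplying by 6^(-1) ≡ 4 in F_23 gives a(x)^(-1) ≡ 4·(20x + 3) ≡ 11x + 12 (mod f). Check: (8x + 1)·(11x + 12) = 19x^2 + 15x + 12 ≡ 1 (mod x^2 + 2x + 3).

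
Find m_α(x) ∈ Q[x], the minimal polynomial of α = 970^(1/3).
m_α(x) = x^3 - 970

α satisfies α^3 = 970, so x^3 - 970 annihilates α. By the rational root test, a rational root p/q (in lowest terms) of x^3 - 970 would satisfy p^3 = 970 q^3, forcing q = 1 and p^3 = 970; but 970 is not a perfect cube, contradiction. A monic cubic over Q with no rational root is irreducible (any nontrivial factorization would include a linear factor). Hence x^3 - 970 is the minimal polynomial of α, and in particular [Q(α):Q] = 3.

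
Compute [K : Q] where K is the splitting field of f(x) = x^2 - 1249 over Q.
[K : Q] = 2

f(x) = x^2 - 1249 factors as (x - √1249)(x + √1249). The splitting field is K = Q(√1249). Since 1249 is squarefree and > 1, it is not a perfect square, so x^2 - 1249 is irreducible over Q and [Q(√1249) : Q] = 2. Hence [K : Q] = 2.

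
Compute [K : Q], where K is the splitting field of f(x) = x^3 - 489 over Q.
[K : Q] = 6

The roots of x^3 - 489 are ∛489, ω∛489, ω^2∛489 where ω = e^(2πi/3) is a primitive cube root of unity, so K = Q(∛489, ω). Now [Q(∛489):Q] = 3 (since 489 is not a perfect cube, x^3 - 489 is irreducible) and [Q(ω):Q] = 2. Both 2 and 3 divide [K:Q], and [K:Q] ≤ 3·2 = 6, so [K:Q] = 6. (Equivalently: Q(∛489) ⊂ R but ω ∉ R, so [K : Q(∛489)] = 2.)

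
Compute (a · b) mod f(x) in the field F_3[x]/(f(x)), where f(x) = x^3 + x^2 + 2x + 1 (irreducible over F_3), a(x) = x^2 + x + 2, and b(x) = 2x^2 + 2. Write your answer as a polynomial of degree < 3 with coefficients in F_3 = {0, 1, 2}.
a · b ≡ 2x^2 + 1 (mod f(x))

Multiply in F_3[x]: a(x)·b(x) = (x^2 + x + 2)·(2x^2 + 2) = 2x^4 + 2x^3 + 2x + 1. This has degree ≥ 3, so divide by f(x) over F_3: 2x^4 + 2x^3 + 2x + 1 = (2x)·(x^3 + x^2 + 2x + 1) + (2x^2 + 1). Hence a·b ≡ 2x^2 + 1 (mod f). (F_3[x]/(f) is a field with 3^3 = 27 elements since f is irreducible of degree 3.)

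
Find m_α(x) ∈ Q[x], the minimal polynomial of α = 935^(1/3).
m_α(x) = x^3 - 935

α satisfies α^3 = 935, so x^3 - 935 annihilates α. By the rational root test, a rational root p/q (in lowest terms) of x^3 - 935 would satisfy p^3 = 935 q^3, forcing q = 1 and p^3 = 935; but 935 is not a perfect cube, contradiction. A monic cubic over Q with no rational root is irreducible (any nontrivial factorization would include a linear factor). Hence x^3 - 935 is the minimal polynomial of α, and in particular [Q(α):Q] = 3.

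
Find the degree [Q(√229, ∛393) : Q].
[Q(√229, ∛393) : Q] = 6

Let L = Q(√229, ∛393). Since Q(√229) ⊂ L and [Q(√229):Q] = 2, the tower law gives 2 | [L:Q]. Likewise Q(∛393) ⊂ L with [Q(∛393):Q] = 3 (because 393 is not a perfect cube), so 3 | [L:Q]. As gcd(2,3) = 1, [L:Q] is divisible by 6. Conversely L is generated over Q by √229 and ∛393, so [L:Q] ≤ 2·3 = 6. Therefore [Q(√229, ∛393) : Q] = 6.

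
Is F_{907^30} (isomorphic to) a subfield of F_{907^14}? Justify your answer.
No: F_{907^30} is not a subfield of F_{907^14}

F_{p^m} embeds in F_{p^n} iff m | n. Here 30 ∤ 14 (since 14 = 0·30 + 14 with remainder 14 ≠ 0), so F_{907^30} is not a subfield of F_{907^14}. Equivalently: if it were, the tower law would give 30 = [F_{907^30}:F_907] dividing [F_{907^14}:F_907] = 14, contradiction.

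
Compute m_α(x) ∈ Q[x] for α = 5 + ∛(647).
m_α(x) = x^3 - 15x^2 + 75x - 772

Set β = α - 5 = ∛(647), so β^3 = 647. Then (α - 5)^3 - 647 = 0, i.e. α is a root of g(x) = (x - 5)^3 - 647 = x^3 - 15x^2 + 75x - 772. Since g(x) = h(x - 5) where h(x) = x^3 - 647, and h is irreducible over Q (because 647 is not a perfect cube, so h has no rational root, and a monic cubic with no rational root is irreducible), g is also irreducible (irreducibility is preserved under the substitution x → x - 5). Hence m_α(x) = x^3 - 15x^2 + 75x - 772.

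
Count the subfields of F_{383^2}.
F_{383^2} has 2 subfields

The subfields of F_{p^n} are exactly the fields F_{p^d} for d | n (each is the fixed field of the unique index-d subgroup of Gal(F_{p^n}/F_p) ≅ Z/nZ). The divisors of n = 2 are {1, 2}, giving 2 subfields: F_{383^1}, F_{383^2}.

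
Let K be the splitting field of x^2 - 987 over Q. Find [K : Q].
[K : Q] = 2

f(x) = x^2 - 987 factors as (x - √987)(x + √987). The splitting field is K = Q(√987). Since 987 is squarefree and > 1, it is not a perfect square, so x^2 - 987 is irreducible over Q and [Q(√987) : Q] = 2. Hence [K : Q] = 2.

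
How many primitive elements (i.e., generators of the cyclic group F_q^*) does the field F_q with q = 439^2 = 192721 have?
There are φ(192720) = 46080 primitive elements

F_q^* is cyclic of order q - 1 = 192720. A cyclic group of order m has exactly φ(m) generators. Here m = 192720 = 2^4 · 3 · 5 · 11 · 73, so the number of primitive elements is φ(192720) = 46080.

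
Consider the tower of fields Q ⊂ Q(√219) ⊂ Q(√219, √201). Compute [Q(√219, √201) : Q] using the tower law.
[Q(√219, √201) : Q] = 4

[Q(√219):Q] = 2 (min poly x^2 - 219, irreducible since 219 is squarefree > 1). For the top step, suppose √201 ∈ Q(√219), say √201 = c + d√219 with c, d ∈ Q. Squaring: 201 = c^2 + 219d^2 + 2cd√219. Since √219 ∉ Q this forces 2cd = 0. If d = 0 then √201 = c ∈ Q, contradicting 201 squarefree > 1. If c = 0 then 201 = 219d^2, so 219·201 = (219d)^2 is a perfect square in Q — but 219·201 = 44019 is not a perfect square (since 219 and 201 are distinct squarefree integers). Contradiction. Hence √201 ∉ Q(√219), so x^2 - 201 stays irreducible over Q(√219) and [Q(√219, √201) : Q(√219)] = 2. By the tower law, [Q(√219, √201) : Q] = 2 · 2 = 4.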